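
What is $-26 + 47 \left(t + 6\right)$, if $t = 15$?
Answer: $961$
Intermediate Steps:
$-26 + 47 \left(t + 6\right) = -26 + 47 \left(15 + 6\right) = -26 + 47 \cdot 21 = -26 + 987 = 961$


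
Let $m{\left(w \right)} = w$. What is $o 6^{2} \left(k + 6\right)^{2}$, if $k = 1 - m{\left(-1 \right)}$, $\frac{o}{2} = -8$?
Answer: $-36864$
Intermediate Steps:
$o = -16$ ($o = 2 \left(-8\right) = -16$)
$k = 2$ ($k = 1 - -1 = 1 + 1 = 2$)
$o 6^{2} \left(k + 6\right)^{2} = - 16 \cdot 6^{2} \left(2 + 6\right)^{2} = \left(-16\right) 36 \cdot 8^{2} = \left(-576\right) 64 = -36864$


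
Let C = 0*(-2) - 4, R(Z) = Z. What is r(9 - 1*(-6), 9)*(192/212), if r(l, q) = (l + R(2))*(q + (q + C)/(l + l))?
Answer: 7480/53 ≈ 141.13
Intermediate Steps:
C = -4 (C = 0 - 4 = -4)
r(l, q) = (2 + l)*(q + (-4 + q)/(2*l)) (r(l, q) = (l + 2)*(q + (q - 4)/(l + l)) = (2 + l)*(q + (-4 + q)/((2*l))) = (2 + l)*(q + (-4 + q)*(1/(2*l))) = (2 + l)*(q + (-4 + q)/(2*l)))
r(9 - 1*(-6), 9)*(192/212) = (-2 - 4/(9 - 1*(-6)) + (5/2)*9 + (9 - 1*(-6))*9 + 9/(9 - 1*(-6)))*(192/212) = (-2 - 4/(9 + 6) + 45/2 + (9 + 6)*9 + 9/(9 + 6))*(192*(1/212)) = (-2 - 4/15 + 45/2 + 15*9 + 9/15)*(48/53) = (-2 - 4*1/15 + 45/2 + 135 + 9*(1/15))*(48/53) = (-2 - 4/15 + 45/2 + 135 + ⅗)*(48/53) = (935/6)*(48/53) = 7480/53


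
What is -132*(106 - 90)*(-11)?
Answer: 23232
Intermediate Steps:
-132*(106 - 90)*(-11) = -132*16*(-11) = -2112*(-11) = 23232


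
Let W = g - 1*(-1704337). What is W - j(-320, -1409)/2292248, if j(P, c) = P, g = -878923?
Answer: 236506698874/286531 ≈ 8.2541e+5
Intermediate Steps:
W = 825414 (W = -878923 - 1*(-1704337) = -878923 + 1704337 = 825414)
W - j(-320, -1409)/2292248 = 825414 - (-320)/2292248 = 825414 - 1*(-40/286531) = 825414 + 40/286531 = 236506698874/286531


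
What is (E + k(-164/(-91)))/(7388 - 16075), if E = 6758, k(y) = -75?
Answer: -6683/8687 ≈ -0.76931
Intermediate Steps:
(E + k(-164/(-91)))/(7388 - 16075) = (6758 - 75)/(7388 - 16075) = 6683/(-8687) = 6683*(-1/8687) = -6683/8687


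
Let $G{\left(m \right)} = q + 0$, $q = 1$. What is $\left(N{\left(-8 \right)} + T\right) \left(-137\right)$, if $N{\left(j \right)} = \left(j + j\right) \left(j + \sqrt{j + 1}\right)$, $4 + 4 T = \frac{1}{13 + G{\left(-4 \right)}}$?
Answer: $- \frac{974481}{56} + 2192 i \sqrt{7} \approx -17401.0 + 5799.5 i$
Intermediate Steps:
$G{\left(m \right)} = 1$ ($G{\left(m \right)} = 1 + 0 = 1$)
$T = - \frac{55}{56}$ ($T = -1 + \frac{1}{4 \left(13 + 1\right)} = -1 + \frac{1}{4 \cdot 14} = -1 + \frac{1}{4} \cdot \frac{1}{14} = -1 + \frac{1}{56} = - \frac{55}{56} \approx -0.98214$)
$N{\left(j \right)} = 2 j \left(j + \sqrt{1 + j}\right)$
$\left(N{\left(-8 \right)} + T\right) \left(-137\right) = \left(2 \left(-8\right) \left(-8 + \sqrt{1 - 8}\right) - \frac{55}{56}\right) \left(-137\right) = \left(2 \left(-8\right) \left(-8 + \sqrt{-7}\right) - \frac{55}{56}\right) \left(-137\right) = \left(2 \left(-8\right) \left(-8 + i \sqrt{7}\right) - \frac{55}{56}\right) \left(-137\right) = \left(\left(128 - 16 i \sqrt{7}\right) - \frac{55}{56}\right) \left(-137\right) = \left(\frac{7113}{56} - 16 i \sqrt{7}\right) \left(-137\right) = - \frac{974481}{56} + 2192 i \sqrt{7}$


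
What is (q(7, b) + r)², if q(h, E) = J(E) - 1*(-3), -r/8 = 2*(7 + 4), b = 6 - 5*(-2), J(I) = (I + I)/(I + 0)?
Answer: 29241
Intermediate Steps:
J(I) = 2 (J(I) = (2*I)/I = 2)
b = 16 (b = 6 + 10 = 16)
r = -176 (r = -16*(7 + 4) = -16*11 = -8*22 = -176)
q(h, E) = 5 (q(h, E) = 2 - 1*(-3) = 2 + 3 = 5)
(q(7, b) + r)² = (5 - 176)² = (-171)² = 29241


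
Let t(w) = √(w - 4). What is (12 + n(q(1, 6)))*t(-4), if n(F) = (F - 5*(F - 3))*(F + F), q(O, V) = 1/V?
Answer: 302*I*√2/9 ≈ 47.455*I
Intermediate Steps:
t(w) = √(-4 + w)
n(F) = 2*F*(15 - 4*F) (n(F) = (F - 5*(-3 + F))*(2*F) = (F + (15 - 5*F))*(2*F) = (15 - 4*F)*(2*F) = 2*F*(15 - 4*F))
(12 + n(q(1, 6)))*t(-4) = (12 + 2*(15 - 4/6)/6)*√(-4 - 4) = (12 + 2*(⅙)*(15 - 4*⅙))*√(-8) = (12 + 2*(⅙)*(15 - ⅔))*(2*I*√2) = (12 + 2*(⅙)*(43/3))*(2*I*√2) = (12 + 43/9)*(2*I*√2) = 151*(2*I*√2)/9 = 302*I*√2/9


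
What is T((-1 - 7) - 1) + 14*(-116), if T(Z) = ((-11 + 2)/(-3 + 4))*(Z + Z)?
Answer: -1462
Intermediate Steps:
T(Z) = -18*Z (T(Z) = (-9/1)*(2*Z) = (-9*1)*(2*Z) = -18*Z)
T((-1 - 7) - 1) + 14*(-116) = -18*((-1 - 7) - 1) + 14*(-116) = -18*(-8 - 1) - 1624 = -18*(-9) - 1624 = 162 - 1624 = -1462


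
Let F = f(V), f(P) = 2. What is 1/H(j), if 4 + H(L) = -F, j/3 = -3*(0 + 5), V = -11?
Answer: -⅙ ≈ -0.16667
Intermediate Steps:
F = 2
j = -45 (j = 3*(-3*(0 + 5)) = 3*(-3*5) = 3*(-15) = -45)
H(L) = -6 (H(L) = -4 - 1*2 = -4 - 2 = -6)
1/H(j) = 1/(-6) = -⅙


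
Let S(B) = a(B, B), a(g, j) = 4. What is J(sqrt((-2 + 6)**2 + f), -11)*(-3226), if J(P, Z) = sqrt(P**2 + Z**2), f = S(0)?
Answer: -3226*sqrt(141) ≈ -38307.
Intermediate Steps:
S(B) = 4
f = 4
J(sqrt((-2 + 6)**2 + f), -11)*(-3226) = sqrt((sqrt((-2 + 6)**2 + 4))**2 + (-11)**2)*(-3226) = sqrt((sqrt(4**2 + 4))**2 + 121)*(-3226) = sqrt((sqrt(16 + 4))**2 + 121)*(-3226) = sqrt((sqrt(20))**2 + 121)*(-3226) = sqrt((2*sqrt(5))**2 + 121)*(-3226) = sqrt(20 + 121)*(-3226) = sqrt(141)*(-3226) = -3226*sqrt(141)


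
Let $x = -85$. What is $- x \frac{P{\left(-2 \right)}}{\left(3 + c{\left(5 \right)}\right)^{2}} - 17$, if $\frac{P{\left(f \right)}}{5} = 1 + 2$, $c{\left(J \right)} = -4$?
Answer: $1258$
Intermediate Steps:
$P{\left(f \right)} = 15$ ($P{\left(f \right)} = 5 \left(1 + 2\right) = 5 \cdot 3 = 15$)
$- x \frac{P{\left(-2 \right)}}{\left(3 + c{\left(5 \right)}\right)^{2}} - 17 = \left(-1\right) \left(-85\right) \frac{15}{\left(3 - 4\right)^{2}} - 17 = 85 \frac{15}{\left(-1\right)^{2}} - 17 = 85 \cdot \frac{15}{1} - 17 = 85 \cdot 15 \cdot 1 - 17 = 85 \cdot 15 - 17 = 1275 - 17 = 1258$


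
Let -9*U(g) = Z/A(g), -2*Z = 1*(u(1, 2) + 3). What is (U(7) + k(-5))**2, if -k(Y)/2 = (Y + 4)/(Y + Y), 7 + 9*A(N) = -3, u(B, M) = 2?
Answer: 81/400 ≈ 0.20250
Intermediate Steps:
A(N) = -10/9 (A(N) = -7/9 + (1/9)*(-3) = -7/9 - 1/3 = -10/9)
Z = -5/2 (Z = -(2 + 3)/2 = -5/2 ≈ -2.5000)
k(Y) = -(4 + Y)/Y (k(Y) = -2*(Y + 4)/(Y + Y) = -2*(4 + Y)/(2*Y) = -2*(4 + Y)*1/(2*Y) = -(4 + Y)/Y)
U(g) = -1/4 (U(g) = -(-5)/(18*(-10/9)) = -(-5)*(-9)/(18*10) = -1/9*9/4 = -1/4)
(U(7) + k(-5))**2 = (-1/4 + (-4 - 1*(-5))/(-5))**2 = (-1/4 - (-4 + 5)/5)**2 = (-1/4 - 1/5*1)**2 = (-1/4 - 1/5)**2 = (-9/20)**2 = 81/400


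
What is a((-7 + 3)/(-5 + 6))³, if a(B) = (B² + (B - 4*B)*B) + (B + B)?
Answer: -64000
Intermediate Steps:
a(B) = -2*B² + 2*B (a(B) = (B² + (B - 4*B)*B) + 2*B = (B² + (-3*B)*B) + 2*B = (B² - 3*B²) + 2*B = -2*B² + 2*B)
a((-7 + 3)/(-5 + 6))³ = (2*((-7 + 3)/(-5 + 6))*(1 - (-7 + 3)/(-5 + 6)))³ = (2*(-4/1)*(1 - (-4)/1))³ = (2*(-4*1)*(1 - (-4)))³ = (2*(-4)*(1 - 1*(-4)))³ = (2*(-4)*(1 + 4))³ = (2*(-4)*5)³ = (-40)³ = -64000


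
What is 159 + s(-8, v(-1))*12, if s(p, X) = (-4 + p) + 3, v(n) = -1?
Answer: 51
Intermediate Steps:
s(p, X) = -1 + p
159 + s(-8, v(-1))*12 = 159 + (-1 - 8)*12 = 159 - 9*12 = 159 - 108 = 51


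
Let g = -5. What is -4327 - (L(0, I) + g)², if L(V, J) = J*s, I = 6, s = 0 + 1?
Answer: -4328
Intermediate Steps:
s = 1
L(V, J) = J (L(V, J) = J*1 = J)
-4327 - (L(0, I) + g)² = -4327 - (6 - 5)² = -4327 - 1*1² = -4327 - 1*1 = -4327 - 1 = -4328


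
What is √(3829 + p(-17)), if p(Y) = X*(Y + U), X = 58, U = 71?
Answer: √6961 ≈ 83.433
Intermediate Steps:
p(Y) = 4118 + 58*Y (p(Y) = 58*(Y + 71) = 58*(71 + Y) = 4118 + 58*Y)
√(3829 + p(-17)) = √(3829 + (4118 + 58*(-17))) = √(3829 + (4118 - 986)) = √(3829 + 3132) = √6961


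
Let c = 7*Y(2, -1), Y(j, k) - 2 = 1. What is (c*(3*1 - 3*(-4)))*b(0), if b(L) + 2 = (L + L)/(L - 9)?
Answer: -630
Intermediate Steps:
b(L) = -2 + 2*L/(-9 + L) (b(L) = -2 + (L + L)/(L - 9) = -2 + (2*L)/(-9 + L) = -2 + 2*L/(-9 + L))
Y(j, k) = 3 (Y(j, k) = 2 + 1 = 3)
c = 21 (c = 7*3 = 21)
(c*(3*1 - 3*(-4)))*b(0) = (21*(3*1 - 3*(-4)))*(18/(-9 + 0)) = (21*(3 + 12))*(18/(-9)) = (21*15)*(18*(-⅑)) = 315*(-2) = -630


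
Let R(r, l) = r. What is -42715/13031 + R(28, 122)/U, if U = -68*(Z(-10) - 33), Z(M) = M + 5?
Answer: -27502673/8418026 ≈ -3.2671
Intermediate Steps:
Z(M) = 5 + M
U = 2584 (U = -68*((5 - 10) - 33) = -68*(-5 - 33) = -68*(-38) = 2584)
-42715/13031 + R(28, 122)/U = -42715/13031 + 28/2584 = -42715*1/13031 + 28*(1/2584) = -42715/13031 + 7/646 = -27502673/8418026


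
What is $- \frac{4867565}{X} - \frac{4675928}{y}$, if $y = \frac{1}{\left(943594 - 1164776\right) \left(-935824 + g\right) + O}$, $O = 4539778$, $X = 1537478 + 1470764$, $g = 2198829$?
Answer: $\frac{3929419341837497039776467}{3008242} \approx 1.3062 \cdot 10^{18}$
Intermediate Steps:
$X = 3008242$
$y = - \frac{1}{279349432132}$ ($y = \frac{1}{\left(943594 - 1164776\right) \left(-935824 + 2198829\right) + 4539778} = \frac{1}{\left(-221182\right) 1263005 + 4539778} = \frac{1}{-279353971910 + 4539778} = \frac{1}{-279349432132} = - \frac{1}{279349432132} \approx -3.5797 \cdot 10^{-12}$)
$- \frac{4867565}{X} - \frac{4675928}{y} = - \frac{4867565}{3008242} - \frac{4675928}{- \frac{1}{279349432132}} = \left(-4867565\right) \frac{1}{3008242} - -1306217831490118496 = - \frac{4867565}{3008242} + 1306217831490118496 = \frac{3929419341837497039776467}{3008242}$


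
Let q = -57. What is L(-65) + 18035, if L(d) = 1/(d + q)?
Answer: 2200269/122 ≈ 18035.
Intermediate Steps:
L(d) = 1/(-57 + d) (L(d) = 1/(d - 57) = 1/(-57 + d))
L(-65) + 18035 = 1/(-57 - 65) + 18035 = 1/(-122) + 18035 = -1/122 + 18035 = 2200269/122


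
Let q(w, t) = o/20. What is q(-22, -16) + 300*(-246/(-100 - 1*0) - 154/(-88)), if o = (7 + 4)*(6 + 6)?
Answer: 6348/5 ≈ 1269.6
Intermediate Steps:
o = 132 (o = 11*12 = 132)
q(w, t) = 33/5 (q(w, t) = 132/20 = 132*(1/20) = 33/5)
q(-22, -16) + 300*(-246/(-100 - 1*0) - 154/(-88)) = 33/5 + 300*(-246/(-100 - 1*0) - 154/(-88)) = 33/5 + 300*(-246/(-100 + 0) - 154*(-1/88)) = 33/5 + 300*(-246/(-100) + 7/4) = 33/5 + 300*(-246*(-1/100) + 7/4) = 33/5 + 300*(123/50 + 7/4) = 33/5 + 300*(421/100) = 33/5 + 1263 = 6348/5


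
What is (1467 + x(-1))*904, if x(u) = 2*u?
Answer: 1324360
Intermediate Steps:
(1467 + x(-1))*904 = (1467 + 2*(-1))*904 = (1467 - 2)*904 = 1465*904 = 1324360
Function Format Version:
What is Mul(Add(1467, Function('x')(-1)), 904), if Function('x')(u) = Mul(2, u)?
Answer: 1324360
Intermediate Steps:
Mul(Add(1467, Function('x')(-1)), 904) = Mul(Add(1467, Mul(2, -1)), 904) = Mul(Add(1467, -2), 904) = Mul(1465, 904) = 1324360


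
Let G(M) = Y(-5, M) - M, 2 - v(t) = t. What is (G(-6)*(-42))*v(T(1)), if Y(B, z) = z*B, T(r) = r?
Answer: -1512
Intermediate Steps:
Y(B, z) = B*z
v(t) = 2 - t
G(M) = -6*M (G(M) = -5*M - M = -6*M)
(G(-6)*(-42))*v(T(1)) = (-6*(-6)*(-42))*(2 - 1*1) = (36*(-42))*(2 - 1) = -1512*1 = -1512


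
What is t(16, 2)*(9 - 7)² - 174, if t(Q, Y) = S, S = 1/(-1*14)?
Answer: -1220/7 ≈ -174.29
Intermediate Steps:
S = -1/14 (S = 1/(-14) = -1/14 ≈ -0.071429)
t(Q, Y) = -1/14
t(16, 2)*(9 - 7)² - 174 = -(9 - 7)²/14 - 174 = -1/14*2² - 174 = -1/14*4 - 174 = -2/7 - 174 = -1220/7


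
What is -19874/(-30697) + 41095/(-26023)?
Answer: -744312113/798828031 ≈ -0.93176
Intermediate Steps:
-19874/(-30697) + 41095/(-26023) = -19874*(-1/30697) + 41095*(-1/26023) = 19874/30697 - 41095/26023 = -744312113/798828031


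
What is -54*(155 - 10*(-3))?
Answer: -9990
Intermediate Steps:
-54*(155 - 10*(-3)) = -54*(155 + 30) = -54*185 = -9990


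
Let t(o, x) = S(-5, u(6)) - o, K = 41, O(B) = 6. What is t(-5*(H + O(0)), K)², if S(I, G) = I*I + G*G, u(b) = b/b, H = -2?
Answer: 2116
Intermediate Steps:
u(b) = 1
S(I, G) = G² + I² (S(I, G) = I² + G² = G² + I²)
t(o, x) = 26 - o (t(o, x) = (1² + (-5)²) - o = (1 + 25) - o = 26 - o)
t(-5*(H + O(0)), K)² = (26 - (-5)*(-2 + 6))² = (26 - (-5)*4)² = (26 - 1*(-20))² = (26 + 20)² = 46² = 2116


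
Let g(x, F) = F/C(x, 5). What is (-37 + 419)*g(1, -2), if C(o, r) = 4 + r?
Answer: -764/9 ≈ -84.889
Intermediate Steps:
g(x, F) = F/9 (g(x, F) = F/(4 + 5) = F/9)
(-37 + 419)*g(1, -2) = (-37 + 419)*((1/9)*(-2)) = 382*(-2/9) = -764/9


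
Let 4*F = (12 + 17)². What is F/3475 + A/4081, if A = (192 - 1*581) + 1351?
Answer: 16803921/56725900 ≈ 0.29623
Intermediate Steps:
A = 962 (A = (192 - 581) + 1351 = -389 + 1351 = 962)
F = 841/4 (F = (12 + 17)²/4 = (¼)*29² = (¼)*841 = 841/4 ≈ 210.25)
F/3475 + A/4081 = (841/4)/3475 + 962/4081 = (841/4)*(1/3475) + 962*(1/4081) = 841/13900 + 962/4081 = 16803921/56725900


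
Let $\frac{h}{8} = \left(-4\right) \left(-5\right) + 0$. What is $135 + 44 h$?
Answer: $7175$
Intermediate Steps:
$h = 160$ ($h = 8 \left(\left(-4\right) \left(-5\right) + 0\right) = 8 \left(20 + 0\right) = 8 \cdot 20 = 160$)
$135 + 44 h = 135 + 44 \cdot 160 = 135 + 7040 = 7175$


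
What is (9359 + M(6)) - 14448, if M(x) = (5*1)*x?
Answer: -5059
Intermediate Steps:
M(x) = 5*x
(9359 + M(6)) - 14448 = (9359 + 5*6) - 14448 = (9359 + 30) - 14448 = 9389 - 14448 = -5059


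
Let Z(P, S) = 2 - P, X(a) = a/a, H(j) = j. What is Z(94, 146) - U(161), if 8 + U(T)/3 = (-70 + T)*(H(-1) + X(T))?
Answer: -68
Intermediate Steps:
X(a) = 1
U(T) = -24 (U(T) = -24 + 3*((-70 + T)*(-1 + 1)) = -24 + 3*((-70 + T)*0) = -24 + 3*0 = -24 + 0 = -24)
Z(94, 146) - U(161) = (2 - 1*94) - 1*(-24) = (2 - 94) + 24 = -92 + 24 = -68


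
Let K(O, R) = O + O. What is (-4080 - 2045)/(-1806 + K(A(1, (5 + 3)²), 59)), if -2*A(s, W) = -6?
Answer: 245/72 ≈ 3.4028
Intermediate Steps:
A(s, W) = 3 (A(s, W) = -½*(-6) = 3)
K(O, R) = 2*O
(-4080 - 2045)/(-1806 + K(A(1, (5 + 3)²), 59)) = (-4080 - 2045)/(-1806 + 2*3) = -6125/(-1806 + 6) = -6125/(-1800) = -6125*(-1/1800) = 245/72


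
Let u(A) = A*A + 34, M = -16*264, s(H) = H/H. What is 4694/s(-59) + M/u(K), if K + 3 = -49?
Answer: 6423974/1369 ≈ 4692.5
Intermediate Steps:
K = -52 (K = -3 - 49 = -52)
s(H) = 1
M = -4224
u(A) = 34 + A² (u(A) = A² + 34 = 34 + A²)
4694/s(-59) + M/u(K) = 4694/1 - 4224/(34 + (-52)²) = 4694*1 - 4224/(34 + 2704) = 4694 - 4224/2738 = 4694 - 4224*1/2738 = 4694 - 2112/1369 = 6423974/1369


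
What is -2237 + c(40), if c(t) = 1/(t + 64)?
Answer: -232647/104 ≈ -2237.0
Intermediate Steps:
c(t) = 1/(64 + t)
-2237 + c(40) = -2237 + 1/(64 + 40) = -2237 + 1/104 = -232647/104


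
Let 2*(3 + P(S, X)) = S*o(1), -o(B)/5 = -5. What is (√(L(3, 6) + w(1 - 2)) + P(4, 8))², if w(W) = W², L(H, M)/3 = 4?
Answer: (47 + √13)² ≈ 2560.9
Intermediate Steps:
o(B) = 25 (o(B) = -5*(-5) = 25)
L(H, M) = 12 (L(H, M) = 3*4 = 12)
P(S, X) = -3 + 25*S/2 (P(S, X) = -3 + (S*25)/2 = -3 + (25*S)/2 = -3 + 25*S/2)
(√(L(3, 6) + w(1 - 2)) + P(4, 8))² = (√(12 + (1 - 2)²) + (-3 + (25/2)*4))² = (√(12 + (-1)²) + (-3 + 50))² = (√(12 + 1) + 47)² = (√13 + 47)² = (47 + √13)²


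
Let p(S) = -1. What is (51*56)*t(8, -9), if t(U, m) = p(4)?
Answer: -2856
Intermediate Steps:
t(U, m) = -1
(51*56)*t(8, -9) = (51*56)*(-1) = 2856*(-1) = -2856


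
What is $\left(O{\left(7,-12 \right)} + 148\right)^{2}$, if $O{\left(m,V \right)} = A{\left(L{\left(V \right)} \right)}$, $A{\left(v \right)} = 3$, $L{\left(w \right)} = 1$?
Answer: $22801$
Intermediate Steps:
$O{\left(m,V \right)} = 3$
$\left(O{\left(7,-12 \right)} + 148\right)^{2} = \left(3 + 148\right)^{2} = 151^{2} = 22801$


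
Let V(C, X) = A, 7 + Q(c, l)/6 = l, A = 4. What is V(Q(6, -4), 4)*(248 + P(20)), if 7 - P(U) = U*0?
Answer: 1020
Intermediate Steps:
Q(c, l) = -42 + 6*l
V(C, X) = 4
P(U) = 7 (P(U) = 7 - U*0 = 7 - 1*0 = 7 + 0 = 7)
V(Q(6, -4), 4)*(248 + P(20)) = 4*(248 + 7) = 4*255 = 1020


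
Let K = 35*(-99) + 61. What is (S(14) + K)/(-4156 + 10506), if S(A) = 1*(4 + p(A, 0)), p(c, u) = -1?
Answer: -3401/6350 ≈ -0.53559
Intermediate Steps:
K = -3404 (K = -3465 + 61 = -3404)
S(A) = 3 (S(A) = 1*(4 - 1) = 1*3 = 3)
(S(14) + K)/(-4156 + 10506) = (3 - 3404)/(-4156 + 10506) = -3401/6350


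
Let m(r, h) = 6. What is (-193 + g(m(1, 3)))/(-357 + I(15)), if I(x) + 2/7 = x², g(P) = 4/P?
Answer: 4039/2778 ≈ 1.4539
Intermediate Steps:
I(x) = -2/7 + x²
(-193 + g(m(1, 3)))/(-357 + I(15)) = (-193 + 4/6)/(-357 + (-2/7 + 15²)) = (-193 + 4*(⅙))/(-357 + (-2/7 + 225)) = (-193 + ⅔)/(-357 + 1573/7) = -577/(3*(-926/7)) = -577/3*(-7/926) = 4039/2778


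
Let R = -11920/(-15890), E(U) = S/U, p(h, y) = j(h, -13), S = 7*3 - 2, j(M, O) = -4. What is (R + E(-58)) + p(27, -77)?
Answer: -329703/92162 ≈ -3.5774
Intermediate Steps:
S = 19 (S = 21 - 2 = 19)
p(h, y) = -4
E(U) = 19/U
R = 1192/1589 (R = -11920*(-1/15890) = 1192/1589 ≈ 0.75016)
(R + E(-58)) + p(27, -77) = (1192/1589 + 19/(-58)) - 4 = (1192/1589 + 19*(-1/58)) - 4 = (1192/1589 - 19/58) - 4 = 38945/92162 - 4 = -329703/92162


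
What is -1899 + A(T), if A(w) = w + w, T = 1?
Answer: -1897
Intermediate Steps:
A(w) = 2*w
-1899 + A(T) = -1899 + 2*1 = -1899 + 2 = -1897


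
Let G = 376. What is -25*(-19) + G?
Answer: 851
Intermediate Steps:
-25*(-19) + G = -25*(-19) + 376 = 475 + 376 = 851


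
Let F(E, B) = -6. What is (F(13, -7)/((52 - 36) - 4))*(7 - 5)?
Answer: -1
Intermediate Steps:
(F(13, -7)/((52 - 36) - 4))*(7 - 5) = (-6/((52 - 36) - 4))*(7 - 5) = -6/(16 - 4)*2 = -6/12*2 = -6*1/12*2 = -½*2 = -1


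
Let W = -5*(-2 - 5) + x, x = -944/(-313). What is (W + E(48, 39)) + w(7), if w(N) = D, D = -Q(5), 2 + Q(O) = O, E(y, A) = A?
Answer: 23167/313 ≈ 74.016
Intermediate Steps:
Q(O) = -2 + O
x = 944/313 (x = -944*(-1/313) = 944/313 ≈ 3.0160)
W = 11899/313 (W = -5*(-2 - 5) + 944/313 = -5*(-7) + 944/313 = 35 + 944/313 = 11899/313 ≈ 38.016)
D = -3 (D = -(-2 + 5) = -1*3 = -3)
w(N) = -3
(W + E(48, 39)) + w(7) = (11899/313 + 39) - 3 = 24106/313 - 3 = 23167/313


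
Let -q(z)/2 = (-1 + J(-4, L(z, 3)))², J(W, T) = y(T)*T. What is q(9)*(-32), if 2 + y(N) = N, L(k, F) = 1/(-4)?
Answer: 49/4 ≈ 12.250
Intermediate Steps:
L(k, F) = -¼ (L(k, F) = 1*(-¼) = -¼)
y(N) = -2 + N
J(W, T) = T*(-2 + T) (J(W, T) = (-2 + T)*T = T*(-2 + T))
q(z) = -49/128 (q(z) = -2*(-1 - (-2 - ¼)/4)² = -2*(-1 - ¼*(-9/4))² = -2*(-1 + 9/16)² = -2*(-7/16)² = -2*49/256 = -49/128)
q(9)*(-32) = -49/128*(-32) = 49/4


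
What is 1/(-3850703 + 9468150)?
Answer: 1/5617447 ≈ 1.7802e-7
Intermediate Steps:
1/(-3850703 + 9468150) = 1/5617447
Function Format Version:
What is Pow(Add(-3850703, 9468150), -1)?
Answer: Rational(1, 5617447) ≈ 1.7802e-7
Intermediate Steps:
Pow(Add(-3850703, 9468150), -1) = Pow(5617447, -1) = Rational(1, 5617447)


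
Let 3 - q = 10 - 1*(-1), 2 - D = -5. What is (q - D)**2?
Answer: 225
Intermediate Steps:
D = 7 (D = 2 - 1*(-5) = 2 + 5 = 7)
q = -8 (q = 3 - (10 - 1*(-1)) = 3 - (10 + 1) = 3 - 1*11 = 3 - 11 = -8)
(q - D)**2 = (-8 - 1*7)**2 = (-8 - 7)**2 = (-15)**2 = 225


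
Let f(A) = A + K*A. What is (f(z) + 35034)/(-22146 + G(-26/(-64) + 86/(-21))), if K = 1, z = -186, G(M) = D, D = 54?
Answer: -5777/3682 ≈ -1.5690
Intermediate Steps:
G(M) = 54
f(A) = 2*A (f(A) = A + 1*A = A + A = 2*A)
(f(z) + 35034)/(-22146 + G(-26/(-64) + 86/(-21))) = (2*(-186) + 35034)/(-22146 + 54) = (-372 + 35034)/(-22092) = 34662*(-1/22092) = -5777/3682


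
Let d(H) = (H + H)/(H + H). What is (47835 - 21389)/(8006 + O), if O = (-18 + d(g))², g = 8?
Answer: 3778/1185 ≈ 3.1882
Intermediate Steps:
d(H) = 1 (d(H) = (2*H)/((2*H)) = (2*H)*(1/(2*H)) = 1)
O = 289 (O = (-18 + 1)² = (-17)² = 289)
(47835 - 21389)/(8006 + O) = (47835 - 21389)/(8006 + 289) = 26446/8295 = 26446*(1/8295) = 3778/1185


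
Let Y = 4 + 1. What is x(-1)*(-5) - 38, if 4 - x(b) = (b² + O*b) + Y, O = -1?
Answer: -23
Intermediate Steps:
Y = 5
x(b) = -1 + b - b² (x(b) = 4 - ((b² - b) + 5) = 4 - (5 + b² - b) = 4 + (-5 + b - b²) = -1 + b - b²)
x(-1)*(-5) - 38 = (-1 - 1 - 1*(-1)²)*(-5) - 38 = (-1 - 1 - 1*1)*(-5) - 38 = (-1 - 1 - 1)*(-5) - 38 = -3*(-5) - 38 = 15 - 38 = -23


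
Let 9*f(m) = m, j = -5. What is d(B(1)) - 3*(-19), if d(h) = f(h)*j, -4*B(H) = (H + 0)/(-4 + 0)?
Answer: 8203/144 ≈ 56.965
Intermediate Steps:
f(m) = m/9
B(H) = H/16 (B(H) = -(H + 0)/(4*(-4 + 0)) = -H/(4*(-4)) = -H*(-1)/(4*4) = -(-1)*H/16 = H/16)
d(h) = -5*h/9 (d(h) = (h/9)*(-5) = -5*h/9)
d(B(1)) - 3*(-19) = -5/144 - 3*(-19) = -5/9*1/16 + 57 = -5/144 + 57 = 8203/144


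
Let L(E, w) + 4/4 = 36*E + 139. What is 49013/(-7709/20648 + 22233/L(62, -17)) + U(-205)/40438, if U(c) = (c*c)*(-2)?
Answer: 8079418763147395/1485411257871 ≈ 5439.2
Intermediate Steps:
L(E, w) = 138 + 36*E (L(E, w) = -1 + (36*E + 139) = -1 + (139 + 36*E) = 138 + 36*E)
U(c) = -2*c² (U(c) = c²*(-2) = -2*c²)
49013/(-7709/20648 + 22233/L(62, -17)) + U(-205)/40438 = 49013/(-7709/20648 + 22233/(138 + 36*62)) - 2*(-205)²/40438 = 49013/(-7709*1/20648 + 22233/(138 + 2232)) - 2*42025*(1/40438) = 49013/(-7709/20648 + 22233/2370) - 84050*1/40438 = 49013/(-7709/20648 + 22233*(1/2370)) - 42025/20219 = 49013/(-7709/20648 + 7411/790) - 42025/20219 = 49013/(73466109/8155960) - 42025/20219 = 49013*(8155960/73466109) - 42025/20219 = 399748067480/73466109 - 42025/20219 = 8079418763147395/1485411257871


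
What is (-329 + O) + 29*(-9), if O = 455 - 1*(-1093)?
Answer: 958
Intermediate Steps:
O = 1548 (O = 455 + 1093 = 1548)
(-329 + O) + 29*(-9) = (-329 + 1548) + 29*(-9) = 1219 - 261 = 958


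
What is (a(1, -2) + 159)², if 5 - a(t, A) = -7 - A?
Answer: 28561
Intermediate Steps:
a(t, A) = 12 + A (a(t, A) = 5 - (-7 - A) = 5 + (7 + A) = 12 + A)
(a(1, -2) + 159)² = ((12 - 2) + 159)² = (10 + 159)² = 169² = 28561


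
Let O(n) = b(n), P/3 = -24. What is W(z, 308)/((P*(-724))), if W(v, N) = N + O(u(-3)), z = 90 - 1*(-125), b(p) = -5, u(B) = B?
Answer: 101/17376 ≈ 0.0058126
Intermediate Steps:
P = -72 (P = 3*(-24) = -72)
O(n) = -5
z = 215 (z = 90 + 125 = 215)
W(v, N) = -5 + N (W(v, N) = N - 5 = -5 + N)
W(z, 308)/((P*(-724))) = (-5 + 308)/((-72*(-724))) = 303/52128 = 303*(1/52128) = 101/17376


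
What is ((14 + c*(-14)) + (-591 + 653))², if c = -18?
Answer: 107584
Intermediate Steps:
((14 + c*(-14)) + (-591 + 653))² = ((14 - 18*(-14)) + (-591 + 653))² = ((14 + 252) + 62)² = (266 + 62)² = 328² = 107584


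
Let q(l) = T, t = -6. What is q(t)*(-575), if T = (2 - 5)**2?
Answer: -5175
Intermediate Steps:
T = 9 (T = (-3)**2 = 9)
q(l) = 9
q(t)*(-575) = 9*(-575) = -5175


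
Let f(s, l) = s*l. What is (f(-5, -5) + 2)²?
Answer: 729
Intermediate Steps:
f(s, l) = l*s
(f(-5, -5) + 2)² = (-5*(-5) + 2)² = (25 + 2)² = 27² = 729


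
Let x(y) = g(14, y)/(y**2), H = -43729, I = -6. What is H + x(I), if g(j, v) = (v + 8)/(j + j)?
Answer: -22039415/504 ≈ -43729.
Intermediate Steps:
g(j, v) = (8 + v)/(2*j) (g(j, v) = (8 + v)/((2*j)) = (8 + v)*(1/(2*j)) = (8 + v)/(2*j))
x(y) = (2/7 + y/28)/y**2 (x(y) = ((1/2)*(8 + y)/14)/(y**2) = ((1/2)*(1/14)*(8 + y))/y**2 = (2/7 + y/28)/y**2)
H + x(I) = -43729 + (1/28)*(8 - 6)/(-6)**2 = -43729 + (1/28)*(1/36)*2 = -43729 + 1/504 = -22039415/504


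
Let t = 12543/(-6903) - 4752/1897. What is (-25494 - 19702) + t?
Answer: -197299270121/4364997 ≈ -45200.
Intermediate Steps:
t = -18865709/4364997 (t = 12543*(-1/6903) - 4752*1/1897 = -4181/2301 - 4752/1897 = -18865709/4364997 ≈ -4.3220)
(-25494 - 19702) + t = (-25494 - 19702) - 18865709/4364997 = -45196 - 18865709/4364997 = -197299270121/4364997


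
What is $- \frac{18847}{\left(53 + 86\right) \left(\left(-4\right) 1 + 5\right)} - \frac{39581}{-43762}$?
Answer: $- \frac{819280655}{6082918} \approx -134.69$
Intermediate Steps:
$- \frac{18847}{\left(53 + 86\right) \left(\left(-4\right) 1 + 5\right)} - \frac{39581}{-43762} = - \frac{18847}{139 \left(-4 + 5\right)} - - \frac{39581}{43762} = - \frac{18847}{139 \cdot 1} + \frac{39581}{43762} = - \frac{18847}{139} + \frac{39581}{43762} = - \frac{819280655}{6082918}$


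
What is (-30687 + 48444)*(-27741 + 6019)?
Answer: -385717554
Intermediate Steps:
(-30687 + 48444)*(-27741 + 6019) = 17757*(-21722) = -385717554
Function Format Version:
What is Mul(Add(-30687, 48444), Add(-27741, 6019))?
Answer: -385717554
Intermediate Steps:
Mul(Add(-30687, 48444), Add(-27741, 6019)) = Mul(17757, -21722) = -385717554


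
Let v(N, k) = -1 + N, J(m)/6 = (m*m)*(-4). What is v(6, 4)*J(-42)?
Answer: -211680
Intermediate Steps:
J(m) = -24*m² (J(m) = 6*((m*m)*(-4)) = 6*(m²*(-4)) = 6*(-4*m²) = -24*m²)
v(6, 4)*J(-42) = (-1 + 6)*(-24*(-42)²) = 5*(-24*1764) = 5*(-42336) = -211680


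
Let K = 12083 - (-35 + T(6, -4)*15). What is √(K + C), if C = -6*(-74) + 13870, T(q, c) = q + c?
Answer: √26402 ≈ 162.49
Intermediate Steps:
T(q, c) = c + q
K = 12088 (K = 12083 - (-35 + (-4 + 6)*15) = 12083 - (-35 + 2*15) = 12083 - (-35 + 30) = 12083 - 1*(-5) = 12083 + 5 = 12088)
C = 14314 (C = 444 + 13870 = 14314)
√(K + C) = √(12088 + 14314) = √26402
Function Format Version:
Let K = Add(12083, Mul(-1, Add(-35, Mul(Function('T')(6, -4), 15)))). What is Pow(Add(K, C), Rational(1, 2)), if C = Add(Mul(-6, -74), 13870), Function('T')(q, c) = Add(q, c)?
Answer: Pow(26402, Rational(1, 2)) ≈ 162.49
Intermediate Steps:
Function('T')(q, c) = Add(c, q)
K = 12088 (K = Add(12083, Mul(-1, Add(-35, Mul(Add(-4, 6), 15)))) = Add(12083, Mul(-1, Add(-35, Mul(2, 15)))) = Add(12083, Mul(-1, Add(-35, 30))) = Add(12083, Mul(-1, -5)) = Add(12083, 5) = 12088)
C = 14314 (C = Add(444, 13870) = 14314)
Pow(Add(K, C), Rational(1, 2)) = Pow(Add(12088, 14314), Rational(1, 2)) = Pow(26402, Rational(1, 2))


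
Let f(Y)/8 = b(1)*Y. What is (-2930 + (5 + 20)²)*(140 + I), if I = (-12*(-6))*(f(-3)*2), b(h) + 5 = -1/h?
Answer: -48119180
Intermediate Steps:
b(h) = -5 - 1/h
f(Y) = -48*Y (f(Y) = 8*((-5 - 1/1)*Y) = 8*((-5 - 1*1)*Y) = 8*((-5 - 1)*Y) = 8*(-6*Y) = -48*Y)
I = 20736 (I = (-12*(-6))*(-48*(-3)*2) = 72*(144*2) = 72*288 = 20736)
(-2930 + (5 + 20)²)*(140 + I) = (-2930 + (5 + 20)²)*(140 + 20736) = (-2930 + 25²)*20876 = (-2930 + 625)*20876 = -2305*20876 = -48119180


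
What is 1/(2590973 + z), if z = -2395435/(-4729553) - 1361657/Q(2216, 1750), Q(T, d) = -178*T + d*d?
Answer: 12618693340756/32694693692294788887 ≈ 3.8596e-7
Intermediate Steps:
Q(T, d) = d² - 178*T (Q(T, d) = -178*T + d² = d² - 178*T)
z = -48883806701/12618693340756 (z = -2395435/(-4729553) - 1361657/(1750² - 178*2216) = -2395435*(-1/4729553) - 1361657/(3062500 - 394448) = 2395435/4729553 - 1361657/2668052 = -48883806701/12618693340756 ≈ -0.0038739)
1/(2590973 + z) = 1/(2590973 - 48883806701/12618693340756) = 1/(32694693692294788887/12618693340756) = 12618693340756/32694693692294788887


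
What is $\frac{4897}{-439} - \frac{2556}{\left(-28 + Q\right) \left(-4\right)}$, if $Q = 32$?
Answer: $\frac{260933}{1756} \approx 148.6$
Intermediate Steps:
$\frac{4897}{-439} - \frac{2556}{\left(-28 + Q\right) \left(-4\right)} = \frac{4897}{-439} - \frac{2556}{\left(-28 + 32\right) \left(-4\right)} = 4897 \left(- \frac{1}{439}\right) - \frac{2556}{4 \left(-4\right)} = - \frac{4897}{439} - \frac{2556}{-16} = - \frac{4897}{439} - - \frac{639}{4} = - \frac{4897}{439} + \frac{639}{4} = \frac{260933}{1756}$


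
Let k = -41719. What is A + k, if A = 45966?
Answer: 4247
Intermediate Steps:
A + k = 45966 - 41719 = 4247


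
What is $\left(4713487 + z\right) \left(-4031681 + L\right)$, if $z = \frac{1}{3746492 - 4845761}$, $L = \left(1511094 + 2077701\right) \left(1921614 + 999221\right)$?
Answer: $\frac{54312751221804400420328288}{1099269} \approx 4.9408 \cdot 10^{19}$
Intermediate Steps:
$L = 10482278043825$ ($L = 3588795 \cdot 2920835 = 10482278043825$)
$z = - \frac{1}{1099269}$ ($z = \frac{1}{-1099269} = - \frac{1}{1099269} \approx -9.097 \cdot 10^{-7}$)
$\left(4713487 + z\right) \left(-4031681 + L\right) = \left(4713487 - \frac{1}{1099269}\right) \left(-4031681 + 10482278043825\right) = \frac{5181390141002}{1099269} \cdot 10482274012144 = \frac{54312751221804400420328288}{1099269}$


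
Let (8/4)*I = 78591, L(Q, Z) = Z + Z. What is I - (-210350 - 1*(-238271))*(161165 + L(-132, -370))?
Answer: -8958374259/2 ≈ -4.4792e+9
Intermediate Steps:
L(Q, Z) = 2*Z
I = 78591/2 (I = (1/2)*78591 = 78591/2 ≈ 39296.)
I - (-210350 - 1*(-238271))*(161165 + L(-132, -370)) = 78591/2 - (-210350 - 1*(-238271))*(161165 + 2*(-370)) = 78591/2 - (-210350 + 238271)*(161165 - 740) = 78591/2 - 27921*160425 = 78591/2 - 1*4479226425 = 78591/2 - 4479226425 = -8958374259/2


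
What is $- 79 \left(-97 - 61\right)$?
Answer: $12482$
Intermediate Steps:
$- 79 \left(-97 - 61\right) = \left(-79\right) \left(-158\right) = 12482$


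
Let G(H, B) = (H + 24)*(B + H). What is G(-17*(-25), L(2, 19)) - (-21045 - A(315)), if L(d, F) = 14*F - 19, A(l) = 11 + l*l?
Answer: 422009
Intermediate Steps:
A(l) = 11 + l²
L(d, F) = -19 + 14*F
G(H, B) = (24 + H)*(B + H)
G(-17*(-25), L(2, 19)) - (-21045 - A(315)) = ((-17*(-25))² + 24*(-19 + 14*19) + 24*(-17*(-25)) + (-19 + 14*19)*(-17*(-25))) - (-21045 - (11 + 315²)) = (425² + 24*(-19 + 266) + 24*425 + (-19 + 266)*425) - (-21045 - (11 + 99225)) = (180625 + 24*247 + 10200 + 247*425) - (-21045 - 1*99236) = (180625 + 5928 + 10200 + 104975) - (-21045 - 99236) = 301728 - 1*(-120281) = 301728 + 120281 = 422009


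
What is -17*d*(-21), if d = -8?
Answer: -2856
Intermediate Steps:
-17*d*(-21) = -17*(-8)*(-21) = 136*(-21) = -2856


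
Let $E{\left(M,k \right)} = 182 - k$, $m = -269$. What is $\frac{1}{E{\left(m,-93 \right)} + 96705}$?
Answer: $\frac{1}{96980} \approx 1.0311 \cdot 10^{-5}$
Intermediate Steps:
$\frac{1}{E{\left(m,-93 \right)} + 96705} = \frac{1}{\left(182 - -93\right) + 96705} = \frac{1}{\left(182 + 93\right) + 96705} = \frac{1}{275 + 96705} = \frac{1}{96980}$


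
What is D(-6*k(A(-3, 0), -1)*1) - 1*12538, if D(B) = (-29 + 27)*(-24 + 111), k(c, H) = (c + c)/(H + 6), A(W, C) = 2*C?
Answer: -12712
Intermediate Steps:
k(c, H) = 2*c/(6 + H) (k(c, H) = (2*c)/(6 + H) = 2*c/(6 + H))
D(B) = -174 (D(B) = -2*87 = -174)
D(-6*k(A(-3, 0), -1)*1) - 1*12538 = -174 - 1*12538 = -174 - 12538 = -12712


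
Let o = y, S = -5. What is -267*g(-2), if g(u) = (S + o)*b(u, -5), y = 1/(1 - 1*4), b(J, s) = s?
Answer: -7120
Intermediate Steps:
y = -⅓ (y = 1/(1 - 4) = 1/(-3) = -⅓ ≈ -0.33333)
o = -⅓ ≈ -0.33333
g(u) = 80/3 (g(u) = (-5 - ⅓)*(-5) = -16/3*(-5) = 80/3)
-267*g(-2) = -267*80/3 = -7120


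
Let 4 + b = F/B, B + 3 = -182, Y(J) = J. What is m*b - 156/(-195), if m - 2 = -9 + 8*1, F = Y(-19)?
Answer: -573/185 ≈ -3.0973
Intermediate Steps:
B = -185 (B = -3 - 182 = -185)
F = -19
m = 1 (m = 2 + (-9 + 8*1) = 2 + (-9 + 8) = 2 - 1 = 1)
b = -721/185 (b = -4 - 19/(-185) = -4 - 19*(-1/185) = -4 + 19/185 = -721/185 ≈ -3.8973)
m*b - 156/(-195) = 1*(-721/185) - 156/(-195) = -721/185 - 156*(-1/195) = -721/185 + 4/5 = -573/185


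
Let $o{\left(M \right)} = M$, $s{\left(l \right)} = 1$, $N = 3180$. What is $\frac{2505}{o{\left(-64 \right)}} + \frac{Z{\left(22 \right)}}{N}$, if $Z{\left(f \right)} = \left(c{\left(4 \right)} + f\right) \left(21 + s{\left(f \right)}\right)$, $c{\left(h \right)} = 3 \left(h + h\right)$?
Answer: $- \frac{1975283}{50880} \approx -38.822$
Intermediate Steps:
$c{\left(h \right)} = 6 h$ ($c{\left(h \right)} = 3 \cdot 2 h = 6 h$)
$Z{\left(f \right)} = 528 + 22 f$ ($Z{\left(f \right)} = \left(6 \cdot 4 + f\right) \left(21 + 1\right) = \left(24 + f\right) 22 = 528 + 22 f$)
$\frac{2505}{o{\left(-64 \right)}} + \frac{Z{\left(22 \right)}}{N} = \frac{2505}{-64} + \frac{528 + 22 \cdot 22}{3180} = 2505 \left(- \frac{1}{64}\right) + \left(528 + 484\right) \frac{1}{3180} = - \frac{2505}{64} + 1012 \cdot \frac{1}{3180} = - \frac{2505}{64} + \frac{253}{795} = - \frac{1975283}{50880}$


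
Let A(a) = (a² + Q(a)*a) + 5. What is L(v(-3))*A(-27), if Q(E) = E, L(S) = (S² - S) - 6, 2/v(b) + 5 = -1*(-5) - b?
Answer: -81928/9 ≈ -9103.1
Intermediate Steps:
v(b) = -2/b (v(b) = 2/(-5 + (-1*(-5) - b)) = 2/(-5 + (5 - b)) = 2/((-b)) = 2*(-1/b) = -2/b)
L(S) = -6 + S² - S
A(a) = 5 + 2*a² (A(a) = (a² + a*a) + 5 = (a² + a²) + 5 = 2*a² + 5 = 5 + 2*a²)
L(v(-3))*A(-27) = (-6 + (-2/(-3))² - (-2)/(-3))*(5 + 2*(-27)²) = (-6 + (-2*(-⅓))² - (-2)*(-1)/3)*(5 + 2*729) = (-6 + (⅔)² - 1*⅔)*(5 + 1458) = (-6 + 4/9 - ⅔)*1463 = -56/9*1463 = -81928/9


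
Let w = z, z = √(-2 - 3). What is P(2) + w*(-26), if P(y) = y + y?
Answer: 4 - 26*I*√5 ≈ 4.0 - 58.138*I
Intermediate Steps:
P(y) = 2*y
z = I*√5 (z = √(-5) = I*√5 ≈ 2.2361*I)
w = I*√5 ≈ 2.2361*I
P(2) + w*(-26) = 2*2 + (I*√5)*(-26) = 4 - 26*I*√5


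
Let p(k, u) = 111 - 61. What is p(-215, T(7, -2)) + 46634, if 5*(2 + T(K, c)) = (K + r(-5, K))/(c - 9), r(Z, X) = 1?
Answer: 46684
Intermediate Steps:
T(K, c) = -2 + (1 + K)/(5*(-9 + c)) (T(K, c) = -2 + ((K + 1)/(c - 9))/5 = -2 + ((1 + K)/(-9 + c))/5 = -2 + (1 + K)/(5*(-9 + c)))
p(k, u) = 50
p(-215, T(7, -2)) + 46634 = 50 + 46634 = 46684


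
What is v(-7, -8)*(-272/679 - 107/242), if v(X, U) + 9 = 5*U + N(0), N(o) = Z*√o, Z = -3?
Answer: 969339/23474 ≈ 41.294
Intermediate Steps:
N(o) = -3*√o
v(X, U) = -9 + 5*U (v(X, U) = -9 + (5*U - 3*√0) = -9 + (5*U - 3*0) = -9 + (5*U + 0) = -9 + 5*U)
v(-7, -8)*(-272/679 - 107/242) = (-9 + 5*(-8))*(-272/679 - 107/242) = (-9 - 40)*(-272*1/679 - 107*1/242) = -49*(-272/679 - 107/242) = -49*(-138477/164318) = 969339/23474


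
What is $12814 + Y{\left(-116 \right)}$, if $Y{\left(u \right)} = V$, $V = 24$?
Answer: $12838$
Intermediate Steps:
$Y{\left(u \right)} = 24$
$12814 + Y{\left(-116 \right)} = 12814 + 24 = 12838$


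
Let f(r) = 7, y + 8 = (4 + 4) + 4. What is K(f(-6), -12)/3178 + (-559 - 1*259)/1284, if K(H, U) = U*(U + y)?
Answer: -619085/1020138 ≈ -0.60686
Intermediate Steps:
y = 4 (y = -8 + ((4 + 4) + 4) = -8 + (8 + 4) = -8 + 12 = 4)
K(H, U) = U*(4 + U) (K(H, U) = U*(U + 4) = U*(4 + U))
K(f(-6), -12)/3178 + (-559 - 1*259)/1284 = -12*(4 - 12)/3178 + (-559 - 1*259)/1284 = -12*(-8)*(1/3178) + (-559 - 259)*(1/1284) = 96*(1/3178) - 818*1/1284 = 48/1589 - 409/642 = -619085/1020138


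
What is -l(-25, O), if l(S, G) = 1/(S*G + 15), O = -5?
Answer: -1/140 ≈ -0.0071429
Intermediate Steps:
l(S, G) = 1/(15 + G*S) (l(S, G) = 1/(G*S + 15) = 1/(15 + G*S))
-l(-25, O) = -1/(15 - 5*(-25)) = -1/(15 + 125) = -1/140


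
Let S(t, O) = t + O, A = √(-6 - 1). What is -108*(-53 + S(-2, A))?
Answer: 5940 - 108*I*√7 ≈ 5940.0 - 285.74*I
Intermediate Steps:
A = I*√7 (A = √(-7) = I*√7 ≈ 2.6458*I)
S(t, O) = O + t
-108*(-53 + S(-2, A)) = -108*(-53 + (I*√7 - 2)) = -108*(-53 + (-2 + I*√7)) = -108*(-55 + I*√7) = 5940 - 108*I*√7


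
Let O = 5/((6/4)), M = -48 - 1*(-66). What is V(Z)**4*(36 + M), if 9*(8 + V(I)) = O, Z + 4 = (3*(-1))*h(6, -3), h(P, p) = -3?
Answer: 3601628192/19683 ≈ 1.8298e+5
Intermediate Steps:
M = 18 (M = -48 + 66 = 18)
Z = 5 (Z = -4 + (3*(-1))*(-3) = -4 - 3*(-3) = -4 + 9 = 5)
O = 10/3 (O = 5/((6*(1/4))) = 5/(3/2) = 5*(2/3) = 10/3 ≈ 3.3333)
V(I) = -206/27 (V(I) = -8 + (1/9)*(10/3) = -8 + 10/27 = -206/27)
V(Z)**4*(36 + M) = (-206/27)**4*(36 + 18) = (1800814096/531441)*54 = 3601628192/19683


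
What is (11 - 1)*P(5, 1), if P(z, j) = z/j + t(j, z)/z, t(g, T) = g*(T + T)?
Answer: 70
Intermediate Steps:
t(g, T) = 2*T*g (t(g, T) = g*(2*T) = 2*T*g)
P(z, j) = 2*j + z/j (P(z, j) = z/j + (2*z*j)/z = z/j + (2*j*z)/z = z/j + 2*j = 2*j + z/j)
(11 - 1)*P(5, 1) = (11 - 1)*(2*1 + 5/1) = 10*(2 + 5*1) = 10*(2 + 5) = 10*7 = 70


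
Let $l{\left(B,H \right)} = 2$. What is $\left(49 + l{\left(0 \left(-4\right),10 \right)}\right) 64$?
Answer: $3264$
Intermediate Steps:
$\left(49 + l{\left(0 \left(-4\right),10 \right)}\right) 64 = \left(49 + 2\right) 64 = 51 \cdot 64 = 3264$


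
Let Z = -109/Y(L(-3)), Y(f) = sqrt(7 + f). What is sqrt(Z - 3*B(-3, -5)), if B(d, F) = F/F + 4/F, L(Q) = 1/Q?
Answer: sqrt(-60 - 1090*sqrt(15))/10 ≈ 6.5434*I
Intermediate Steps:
L(Q) = 1/Q
B(d, F) = 1 + 4/F
Z = -109*sqrt(15)/10 (Z = -109/sqrt(7 + 1/(-3)) = -109/sqrt(7 - 1/3) = -109*sqrt(15)/10 ≈ -42.216)
sqrt(Z - 3*B(-3, -5)) = sqrt(-109*sqrt(15)/10 - 3*(4 - 5)/(-5)) = sqrt(-109*sqrt(15)/10 - (-3)*(-1)/5) = sqrt(-109*sqrt(15)/10 - 3*1/5) = sqrt(-109*sqrt(15)/10 - 3/5) = sqrt(-3/5 - 109*sqrt(15)/10)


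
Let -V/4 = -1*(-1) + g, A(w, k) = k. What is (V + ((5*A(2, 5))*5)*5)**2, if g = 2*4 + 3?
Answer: 332929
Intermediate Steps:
g = 11 (g = 8 + 3 = 11)
V = -48 (V = -4*(-1*(-1) + 11) = -4*(1 + 11) = -4*12 = -48)
(V + ((5*A(2, 5))*5)*5)**2 = (-48 + ((5*5)*5)*5)**2 = (-48 + (25*5)*5)**2 = (-48 + 125*5)**2 = (-48 + 625)**2 = 577**2 = 332929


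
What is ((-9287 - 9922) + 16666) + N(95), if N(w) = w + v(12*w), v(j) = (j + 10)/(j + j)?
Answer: -558029/228 ≈ -2447.5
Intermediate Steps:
v(j) = (10 + j)/(2*j) (v(j) = (10 + j)/((2*j)) = (10 + j)*(1/(2*j)) = (10 + j)/(2*j))
N(w) = w + (10 + 12*w)/(24*w) (N(w) = w + (10 + 12*w)/(2*((12*w))) = w + (1/(12*w))*(10 + 12*w)/2 = w + (10 + 12*w)/(24*w))
((-9287 - 9922) + 16666) + N(95) = ((-9287 - 9922) + 16666) + (½ + 95 + (5/12)/95) = (-19209 + 16666) + (½ + 95 + (5/12)*(1/95)) = -2543 + (½ + 95 + 1/228) = -2543 + 21775/228 = -558029/228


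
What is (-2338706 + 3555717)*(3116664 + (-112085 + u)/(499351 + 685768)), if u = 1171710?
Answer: 4495174688280706051/1185119 ≈ 3.7930e+12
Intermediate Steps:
(-2338706 + 3555717)*(3116664 + (-112085 + u)/(499351 + 685768)) = (-2338706 + 3555717)*(3116664 + (-112085 + 1171710)/(499351 + 685768)) = 1217011*(3116664 + 1059625/1185119) = 1217011*(3693618782641/1185119) = 4495174688280706051/1185119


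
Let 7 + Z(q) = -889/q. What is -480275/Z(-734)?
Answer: 352521850/4249 ≈ 82966.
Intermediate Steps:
Z(q) = -7 - 889/q
-480275/Z(-734) = -480275/(-7 - 889/(-734)) = -480275/(-7 - 889*(-1/734)) = -480275/(-7 + 889/734) = -480275/(-4249/734) = -480275*(-734/4249) = 352521850/4249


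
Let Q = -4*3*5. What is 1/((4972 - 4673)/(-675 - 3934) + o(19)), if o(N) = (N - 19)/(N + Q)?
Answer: -4609/299 ≈ -15.415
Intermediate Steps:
Q = -60 (Q = -12*5 = -60)
o(N) = (-19 + N)/(-60 + N) (o(N) = (N - 19)/(N - 60) = (-19 + N)/(-60 + N))
1/((4972 - 4673)/(-675 - 3934) + o(19)) = 1/((4972 - 4673)/(-675 - 3934) + (-19 + 19)/(-60 + 19)) = 1/(299/(-4609) + 0/(-41)) = 1/(299*(-1/4609) - 1/41*0) = 1/(-299/4609 + 0) = 1/(-299/4609) = -4609/299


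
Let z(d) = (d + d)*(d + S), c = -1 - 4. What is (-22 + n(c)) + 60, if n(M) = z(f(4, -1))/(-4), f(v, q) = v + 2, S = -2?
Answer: 26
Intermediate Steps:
f(v, q) = 2 + v
c = -5
z(d) = 2*d*(-2 + d) (z(d) = (d + d)*(d - 2) = (2*d)*(-2 + d) = 2*d*(-2 + d))
n(M) = -12 (n(M) = (2*(2 + 4)*(-2 + (2 + 4)))/(-4) = (2*6*(-2 + 6))*(-¼) = (2*6*4)*(-¼) = 48*(-¼) = -12)
(-22 + n(c)) + 60 = (-22 - 12) + 60 = -34 + 60 = 26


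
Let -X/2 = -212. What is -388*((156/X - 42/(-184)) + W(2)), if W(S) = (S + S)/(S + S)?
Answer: -754951/1219 ≈ -619.32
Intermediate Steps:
X = 424 (X = -2*(-212) = 424)
W(S) = 1 (W(S) = (2*S)/((2*S)) = (2*S)*(1/(2*S)) = 1)
-388*((156/X - 42/(-184)) + W(2)) = -388*((156/424 - 42/(-184)) + 1) = -388*((156*(1/424) - 42*(-1/184)) + 1) = -388*((39/106 + 21/92) + 1) = -388*(2907/4876 + 1) = -388*7783/4876 = -754951/1219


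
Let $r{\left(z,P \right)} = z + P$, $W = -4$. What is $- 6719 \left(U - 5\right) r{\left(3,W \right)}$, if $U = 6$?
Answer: $6719$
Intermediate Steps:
$r{\left(z,P \right)} = P + z$
$- 6719 \left(U - 5\right) r{\left(3,W \right)} = - 6719 \left(6 - 5\right) \left(-4 + 3\right) = - 6719 \cdot 1 \left(-1\right) = \left(-6719\right) \left(-1\right) = 6719$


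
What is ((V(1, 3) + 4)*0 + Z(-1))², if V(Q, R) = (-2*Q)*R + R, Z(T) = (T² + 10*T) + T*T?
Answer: 64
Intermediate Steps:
Z(T) = 2*T² + 10*T (Z(T) = (T² + 10*T) + T² = 2*T² + 10*T)
V(Q, R) = R - 2*Q*R (V(Q, R) = -2*Q*R + R = R - 2*Q*R)
((V(1, 3) + 4)*0 + Z(-1))² = ((3*(1 - 2*1) + 4)*0 + 2*(-1)*(5 - 1))² = ((3*(1 - 2) + 4)*0 + 2*(-1)*4)² = ((3*(-1) + 4)*0 - 8)² = ((-3 + 4)*0 - 8)² = (1*0 - 8)² = (0 - 8)² = (-8)² = 64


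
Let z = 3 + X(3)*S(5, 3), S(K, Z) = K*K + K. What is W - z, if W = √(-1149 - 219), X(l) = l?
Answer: -93 + 6*I*√38 ≈ -93.0 + 36.987*I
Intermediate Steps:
S(K, Z) = K + K² (S(K, Z) = K² + K = K + K²)
z = 93 (z = 3 + 3*(5*(1 + 5)) = 3 + 3*(5*6) = 3 + 3*30 = 3 + 90 = 93)
W = 6*I*√38 (W = √(-1368) = 6*I*√38 ≈ 36.987*I)
W - z = 6*I*√38 - 1*93 = 6*I*√38 - 93 = -93 + 6*I*√38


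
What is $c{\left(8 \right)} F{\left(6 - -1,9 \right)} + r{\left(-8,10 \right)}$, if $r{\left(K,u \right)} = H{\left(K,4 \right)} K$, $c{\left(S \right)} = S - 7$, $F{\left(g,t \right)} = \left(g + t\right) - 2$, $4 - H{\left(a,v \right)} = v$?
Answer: $14$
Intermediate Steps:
$H{\left(a,v \right)} = 4 - v$
$F{\left(g,t \right)} = -2 + g + t$
$c{\left(S \right)} = -7 + S$
$r{\left(K,u \right)} = 0$ ($r{\left(K,u \right)} = \left(4 - 4\right) K = 0 K = 0$)
$c{\left(8 \right)} F{\left(6 - -1,9 \right)} + r{\left(-8,10 \right)} = \left(-7 + 8\right) \left(-2 + \left(6 - -1\right) + 9\right) + 0 = 1 \left(-2 + \left(6 + 1\right) + 9\right) + 0 = 1 \left(-2 + 7 + 9\right) + 0 = 1 \cdot 14 + 0 = 14 + 0 = 14$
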